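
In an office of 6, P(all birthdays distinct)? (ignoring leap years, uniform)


P(all different) = Π(365-i)/365 for i=0..5
= (365/365)×(364/365)×...×(360/365)
= 0.959538

P ≈ 0.9595 ≈ 95.95%


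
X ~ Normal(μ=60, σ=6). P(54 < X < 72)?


z₁=(54-60)/6=-1.0, z₂=(72-60)/6=2.0
P = Φ(2.0) - Φ(-1.0) = 0.977250 - 0.158655 = 0.818595 ≈ 0.8186

P(54 < X < 72) ≈ 0.8186


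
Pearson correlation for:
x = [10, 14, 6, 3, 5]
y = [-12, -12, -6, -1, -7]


n=5, Σx=38, Σy=-38, Σxy=-362, Σx²=366, Σy²=374
r = (5×(-362) - 38×(-38))/√((5×366 - 38²)(5×374 - (-38)²))
= -366/√(386×426) = -366/√164436 ≈ -366/405.5071 ≈ -0.9026

r ≈ -0.9026


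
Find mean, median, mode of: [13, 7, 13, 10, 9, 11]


Sorted: [7, 9, 10, 11, 13, 13]
Mean = 63/6 = 21/2
Median = 21/2
Freq: {13: 2, 7: 1, 10: 1, 9: 1, 11: 1}
Mode: [13]

Mean=21/2, Median=21/2, Mode=13


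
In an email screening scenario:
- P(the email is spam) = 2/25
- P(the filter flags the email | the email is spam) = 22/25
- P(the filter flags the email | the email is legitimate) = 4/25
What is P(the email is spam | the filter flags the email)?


Using Bayes' theorem:
P(A|B) = P(B|A)·P(A) / P(B)

P(the filter flags the email) = 22/25 × 2/25 + 4/25 × 23/25
= 44/625 + 92/625 = 136/625

P(the email is spam|the filter flags the email) = (44/625) / (136/625) = 11/34

P(the email is spam|the filter flags the email) = 11/34 ≈ 32.35%


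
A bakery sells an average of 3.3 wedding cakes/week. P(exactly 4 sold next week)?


Poisson(λ=3.3): P(X=4) = e^(-λ)×λ^k/k!
= e^(-3.3) × 3.3^4 / 4!
≈ 0.0368831674 × 118.5921 / 24 ≈ 0.182252

P(X=4) ≈ 0.182252 ≈ 18.23%


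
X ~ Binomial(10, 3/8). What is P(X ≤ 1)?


P(X ≤ 1) = Σ P(X=i) for i=0..1
P(X=0) = 9765625/1073741824
P(X=1) = 29296875/536870912
Sum = 68359375/1073741824

P(X ≤ 1) = 68359375/1073741824 ≈ 6.37%


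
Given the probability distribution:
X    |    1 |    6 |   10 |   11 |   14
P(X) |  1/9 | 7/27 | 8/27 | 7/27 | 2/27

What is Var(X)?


E[X] = 230/27
E[X²] = 2294/27
Var(X) = E[X²] - (E[X])² = 2294/27 - 52900/729 = 9038/729

Var(X) = 9038/729 ≈ 12.3978


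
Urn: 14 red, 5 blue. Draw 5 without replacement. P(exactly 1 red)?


Hypergeometric: C(14,1)×C(5,4)/C(19,5)
= 14×5/11628 = 35/5814

P(X=1) = 35/5814 ≈ 0.60%


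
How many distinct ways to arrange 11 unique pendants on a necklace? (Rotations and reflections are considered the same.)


Free circular arrangements: rotations and reflections both identified.
(n-1)!/2 = 10!/2 = 3628800/2 = 1814400

1814400


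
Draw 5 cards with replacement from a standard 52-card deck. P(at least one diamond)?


P(not a diamond) = 39/52 = 3/4
P(none in 5 draws) = (3/4)^5 = 243/1024
P(≥1 diamond) = 1 - 243/1024 = 781/1024

P = 781/1024 ≈ 76.27%


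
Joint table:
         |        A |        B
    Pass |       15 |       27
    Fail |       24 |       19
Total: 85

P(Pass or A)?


P(Pass∨A) = P(Pass) + P(A) - P(Pass∧A)
= (42 + 39 - 15)/85 = 66/85

P = 66/85 ≈ 77.65%


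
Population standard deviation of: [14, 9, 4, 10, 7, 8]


Mean = 52/6 = 26/3
  (14-26/3)²=256/9
  (9-26/3)²=1/9
  (4-26/3)²=196/9
  (10-26/3)²=16/9
  (7-26/3)²=25/9
  (8-26/3)²=4/9
Σ(x-μ)² = 166/3
σ² = (166/3)/6 = 83/9

σ = √(83/9) ≈ 3.0368


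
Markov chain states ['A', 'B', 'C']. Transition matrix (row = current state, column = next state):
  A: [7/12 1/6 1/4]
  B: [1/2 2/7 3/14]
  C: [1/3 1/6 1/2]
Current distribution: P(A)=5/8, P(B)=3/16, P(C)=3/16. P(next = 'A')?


P(next=A) = Σᵢ P(now=i)×P(i→A)
= 5/8×7/12 + 3/16×1/2 + 3/16×1/3
= 35/96 + 3/32 + 1/16 = 25/48

P = 25/48 ≈ 0.5208


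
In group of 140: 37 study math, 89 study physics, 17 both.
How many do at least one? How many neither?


|A∪B| = 37+89-17 = 109
Neither = 140-109 = 31

At least one: 109; Neither: 31


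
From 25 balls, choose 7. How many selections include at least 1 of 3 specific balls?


Complement: C(25,7) - C(22,7) = 480700 - 170544 = 310156

310156


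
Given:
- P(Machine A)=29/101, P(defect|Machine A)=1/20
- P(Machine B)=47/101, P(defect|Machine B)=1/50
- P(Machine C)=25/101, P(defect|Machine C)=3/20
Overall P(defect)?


P(B) = Σ P(B|Aᵢ)×P(Aᵢ)
  1/20×29/101 = 29/2020
  1/50×47/101 = 47/5050
  3/20×25/101 = 15/404
Sum = 307/5050

P(defect) = 307/5050 ≈ 6.08%


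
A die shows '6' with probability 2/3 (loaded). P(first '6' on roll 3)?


Geometric: P(X=3) = (1-p)^(k-1)×p = (1/3)^2×2/3 = 2/27

P(X=3) = 2/27 ≈ 7.41%


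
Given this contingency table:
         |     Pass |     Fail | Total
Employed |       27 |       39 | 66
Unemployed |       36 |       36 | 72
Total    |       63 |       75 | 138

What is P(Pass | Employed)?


P(Pass | Employed) = 27/(27+39) = 27/66 = 9/22

P(Pass|Employed) = 9/22 ≈ 40.91%


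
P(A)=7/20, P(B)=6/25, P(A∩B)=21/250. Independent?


P(A)×P(B) = 21/250
P(A∩B) = 21/250
Equal ✓ → Independent

Yes, independent


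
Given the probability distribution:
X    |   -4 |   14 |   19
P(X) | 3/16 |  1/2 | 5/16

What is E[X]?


E[X] = Σ x·P(X=x)
= (-4)×(3/16) + (14)×(1/2) + (19)×(5/16)
= 195/16

E[X] = 195/16


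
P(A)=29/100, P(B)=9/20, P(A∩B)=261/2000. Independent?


P(A)×P(B) = 261/2000
P(A∩B) = 261/2000
Equal ✓ → Independent

Yes, independent


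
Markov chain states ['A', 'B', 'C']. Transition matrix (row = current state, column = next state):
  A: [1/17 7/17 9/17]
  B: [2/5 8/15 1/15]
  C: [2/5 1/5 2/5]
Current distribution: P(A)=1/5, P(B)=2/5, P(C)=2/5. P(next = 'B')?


P(next=B) = Σᵢ P(now=i)×P(i→B)
= 1/5×7/17 + 2/5×8/15 + 2/5×1/5
= 7/85 + 16/75 + 2/25 = 479/1275

P = 479/1275 ≈ 0.3757


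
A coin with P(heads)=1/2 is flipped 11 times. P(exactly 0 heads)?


Binomial: P(X=0) = C(11,0)×p^0×(1-p)^11
= 1 × 1 × 1/2048 = 1/2048

P(X=0) = 1/2048 ≈ 0.05%


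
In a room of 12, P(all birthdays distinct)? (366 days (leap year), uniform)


P(all different) = Π(366-i)/366 for i=0..11
= (366/366)×(365/366)×...×(355/366)
= 0.833396

P ≈ 0.8334 ≈ 83.34%


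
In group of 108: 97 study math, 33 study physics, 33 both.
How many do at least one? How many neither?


|A∪B| = 97+33-33 = 97
Neither = 108-97 = 11

At least one: 97; Neither: 11


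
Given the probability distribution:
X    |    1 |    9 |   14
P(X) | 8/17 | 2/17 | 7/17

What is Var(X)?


E[X] = 124/17
E[X²] = 1542/17
Var(X) = E[X²] - (E[X])² = 1542/17 - 15376/289 = 10838/289

Var(X) = 10838/289 ≈ 37.5017


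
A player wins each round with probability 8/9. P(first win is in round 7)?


Geometric: P(X=7) = (1-p)^(k-1)×p = (1/9)^6×8/9 = 8/4782969

P(X=7) = 8/4782969 ≈ 0.00%


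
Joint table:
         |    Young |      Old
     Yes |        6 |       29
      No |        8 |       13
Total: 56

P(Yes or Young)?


P(Yes∨Young) = P(Yes) + P(Young) - P(Yes∧Young)
= (35 + 14 - 6)/56 = 43/56

P = 43/56 ≈ 76.79%


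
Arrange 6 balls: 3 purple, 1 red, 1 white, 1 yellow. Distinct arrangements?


6!/(3!×1!×1!×1!) = 120

120


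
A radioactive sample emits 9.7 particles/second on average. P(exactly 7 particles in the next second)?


Poisson(λ=9.7): P(X=7) = e^(-λ)×λ^k/k!
= e^(-9.7) × 9.7^7 / 7!
≈ 6.128349505e-05 × 8079828.44781 / 5040 ≈ 0.098246

P(X=7) ≈ 0.098246 ≈ 9.82%


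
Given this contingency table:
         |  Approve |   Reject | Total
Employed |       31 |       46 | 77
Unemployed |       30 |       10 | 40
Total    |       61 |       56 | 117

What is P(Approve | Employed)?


P(Approve | Employed) = 31/(31+46) = 31/77

P(Approve|Employed) = 31/77 ≈ 40.26%


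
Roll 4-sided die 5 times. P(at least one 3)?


P(no 3)^5 = (3/4)^5 = 243/1024
P(≥1) = 1 - 243/1024 = 781/1024

P = 781/1024 ≈ 76.27%


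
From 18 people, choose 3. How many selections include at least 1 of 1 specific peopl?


Complement: C(18,3) - C(17,3) = 816 - 680 = 136

136


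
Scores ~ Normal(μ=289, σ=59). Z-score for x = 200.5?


z = (x - μ)/σ = (200.5 - 289)/59 = -1.5

z = -1.5


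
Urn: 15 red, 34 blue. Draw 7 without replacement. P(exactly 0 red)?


Hypergeometric: C(15,0)×C(34,7)/C(49,7)
= 1×5379616/85900584 = 61132/976143

P(X=0) = 61132/976143 ≈ 6.26%


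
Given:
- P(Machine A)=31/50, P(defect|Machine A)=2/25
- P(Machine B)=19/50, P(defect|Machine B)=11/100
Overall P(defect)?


P(B) = Σ P(B|Aᵢ)×P(Aᵢ)
  2/25×31/50 = 31/625
  11/100×19/50 = 209/5000
Sum = 457/5000

P(defect) = 457/5000 ≈ 9.14%


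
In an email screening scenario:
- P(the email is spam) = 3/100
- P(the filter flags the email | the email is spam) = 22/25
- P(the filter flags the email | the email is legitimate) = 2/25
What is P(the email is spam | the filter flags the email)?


Using Bayes' theorem:
P(A|B) = P(B|A)·P(A) / P(B)

P(the filter flags the email) = 22/25 × 3/100 + 2/25 × 97/100
= 33/1250 + 97/1250 = 13/125

P(the email is spam|the filter flags the email) = (33/1250) / (13/125) = 33/130

P(the email is spam|the filter flags the email) = 33/130 ≈ 25.38%


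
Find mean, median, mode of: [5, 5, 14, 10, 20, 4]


Sorted: [4, 5, 5, 10, 14, 20]
Mean = 58/6 = 29/3
Median = 15/2
Freq: {5: 2, 14: 1, 10: 1, 20: 1, 4: 1}
Mode: [5]

Mean=29/3, Median=15/2, Mode=5


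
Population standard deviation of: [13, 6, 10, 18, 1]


Mean = 48/5
  (13-48/5)²=289/25
  (6-48/5)²=324/25
  (10-48/5)²=4/25
  (18-48/5)²=1764/25
  (1-48/5)²=1849/25
Σ(x-μ)² = 846/5
σ² = (846/5)/5 = 846/25

σ = √(846/25) ≈ 5.8172


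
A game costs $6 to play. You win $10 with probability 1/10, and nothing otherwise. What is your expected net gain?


E[gain] = (10-6)×1/10 + (-6)×9/10
= 2/5 - 27/5 = -5

Expected net gain = $-5 ≈ $-5.00


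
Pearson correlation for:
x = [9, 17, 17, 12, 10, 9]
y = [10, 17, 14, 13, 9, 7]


n=6, Σx=74, Σy=70, Σxy=926, Σx²=984, Σy²=884
r = (6×926 - 74×70)/√((6×984 - 74²)(6×884 - 70²))
= 376/√(428×404) = 376/√172912 ≈ 376/415.8269 ≈ 0.9042

r ≈ 0.9042


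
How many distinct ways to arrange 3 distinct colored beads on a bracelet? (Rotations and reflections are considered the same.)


Free circular arrangements: rotations and reflections both identified.
(n-1)!/2 = 2!/2 = 2/2 = 1

1


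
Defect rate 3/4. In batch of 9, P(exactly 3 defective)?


Binomial: P(X=3) = C(9,3)×p^3×(1-p)^6
= 84 × 27/64 × 1/4096 = 567/65536

P(X=3) = 567/65536 ≈ 0.87%


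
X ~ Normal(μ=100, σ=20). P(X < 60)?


z = (60-100)/20 = -2.0
P(Z < -2.0) = 0.0228

P(X < 60) ≈ 0.0228


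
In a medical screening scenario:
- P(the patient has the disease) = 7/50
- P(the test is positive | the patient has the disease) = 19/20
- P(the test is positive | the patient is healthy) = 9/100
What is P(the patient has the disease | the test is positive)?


Using Bayes' theorem:
P(A|B) = P(B|A)·P(A) / P(B)

P(the test is positive) = 19/20 × 7/50 + 9/100 × 43/50
= 133/1000 + 387/5000 = 263/1250

P(the patient has the disease|the test is positive) = (133/1000) / (263/1250) = 665/1052

P(the patient has the disease|the test is positive) = 665/1052 ≈ 63.21%


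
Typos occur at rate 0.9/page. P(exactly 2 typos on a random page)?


Poisson(λ=0.9): P(X=2) = e^(-λ)×λ^k/k!
= e^(-0.9) × 0.9^2 / 2!
≈ 0.4065696597 × 0.81 / 2 ≈ 0.164661

P(X=2) ≈ 0.164661 ≈ 16.47%


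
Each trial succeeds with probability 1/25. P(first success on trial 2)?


Geometric: P(X=2) = (1-p)^(k-1)×p = (24/25)^1×1/25 = 24/625

P(X=2) = 24/625 ≈ 3.84%


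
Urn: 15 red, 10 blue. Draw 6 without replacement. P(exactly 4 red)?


Hypergeometric: C(15,4)×C(10,2)/C(25,6)
= 1365×45/177100 = 351/1012

P(X=4) = 351/1012 ≈ 34.68%


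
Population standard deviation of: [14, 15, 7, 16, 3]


Mean = 55/5 = 11
  (14-11)²=9
  (15-11)²=16
  (7-11)²=16
  (16-11)²=25
  (3-11)²=64
Σ(x-μ)² = 130
σ² = 130/5 = 26

σ = √(26) ≈ 5.0990


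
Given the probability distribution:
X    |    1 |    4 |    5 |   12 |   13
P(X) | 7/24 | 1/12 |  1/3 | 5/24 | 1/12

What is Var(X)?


E[X] = 47/8
E[X²] = 1297/24
Var(X) = E[X²] - (E[X])² = 1297/24 - 2209/64 = 3749/192

Var(X) = 3749/192 ≈ 19.5260


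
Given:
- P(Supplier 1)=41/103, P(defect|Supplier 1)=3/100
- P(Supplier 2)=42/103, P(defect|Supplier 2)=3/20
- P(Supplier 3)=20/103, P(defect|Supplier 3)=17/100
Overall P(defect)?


P(B) = Σ P(B|Aᵢ)×P(Aᵢ)
  3/100×41/103 = 123/10300
  3/20×42/103 = 63/1030
  17/100×20/103 = 17/515
Sum = 1093/10300

P(defect) = 1093/10300 ≈ 10.61%


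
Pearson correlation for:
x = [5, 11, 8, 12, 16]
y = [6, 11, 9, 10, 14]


n=5, Σx=52, Σy=50, Σxy=567, Σx²=610, Σy²=534
r = (5×567 - 52×50)/√((5×610 - 52²)(5×534 - 50²))
= 235/√(346×170) = 235/√58820 ≈ 235/242.5283 ≈ 0.9690

r ≈ 0.9690


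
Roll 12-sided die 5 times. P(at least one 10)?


P(no 10)^5 = (11/12)^5 = 161051/248832
P(≥1) = 1 - 161051/248832 = 87781/248832

P = 87781/248832 ≈ 35.28%


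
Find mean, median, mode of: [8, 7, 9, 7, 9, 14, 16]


Sorted: [7, 7, 8, 9, 9, 14, 16]
Mean = 70/7 = 10
Median = 9
Freq: {8: 1, 7: 2, 9: 2, 14: 1, 16: 1}
Mode: [7, 9]

Mean=10, Median=9, Mode=[7, 9]


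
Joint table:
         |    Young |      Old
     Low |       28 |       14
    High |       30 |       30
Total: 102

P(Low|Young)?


P(Low|Young) = 28/(28+30) = 28/58 = 14/29

P = 14/29 ≈ 48.28%


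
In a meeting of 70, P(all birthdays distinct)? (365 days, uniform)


P(all different) = Π(365-i)/365 for i=0..69
= (365/365)×(364/365)×...×(296/365)
= 0.000840

P ≈ 0.0008 ≈ 0.08%


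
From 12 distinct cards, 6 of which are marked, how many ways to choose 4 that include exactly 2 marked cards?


Choose 2 of the 6 marked cards and 2 of the other 6 cards:
C(6,2)×C(6,2) = 15×15 = 225

225


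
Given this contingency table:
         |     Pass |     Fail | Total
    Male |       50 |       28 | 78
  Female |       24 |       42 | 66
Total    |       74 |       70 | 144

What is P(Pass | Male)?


P(Pass | Male) = 50/(50+28) = 50/78 = 25/39

P(Pass|Male) = 25/39 ≈ 64.10%


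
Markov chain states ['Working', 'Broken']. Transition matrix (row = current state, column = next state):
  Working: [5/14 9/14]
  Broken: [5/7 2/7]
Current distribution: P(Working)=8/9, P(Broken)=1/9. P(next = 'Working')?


P(next=Working) = Σᵢ P(now=i)×P(i→Working)
= 8/9×5/14 + 1/9×5/7
= 20/63 + 5/63 = 25/63

P = 25/63 ≈ 0.3968


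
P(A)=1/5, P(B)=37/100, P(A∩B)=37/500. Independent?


P(A)×P(B) = 37/500
P(A∩B) = 37/500
Equal ✓ → Independent

Yes, independent


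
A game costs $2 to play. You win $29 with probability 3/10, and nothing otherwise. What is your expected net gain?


E[gain] = (29-2)×3/10 + (-2)×7/10
= 81/10 - 7/5 = 67/10

Expected net gain = $67/10 ≈ $6.70


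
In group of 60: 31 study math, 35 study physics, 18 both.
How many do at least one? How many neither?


|A∪B| = 31+35-18 = 48
Neither = 60-48 = 12

At least one: 48; Neither: 12


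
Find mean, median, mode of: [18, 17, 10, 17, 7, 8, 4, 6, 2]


Sorted: [2, 4, 6, 7, 8, 10, 17, 17, 18]
Mean = 89/9
Median = 8
Freq: {18: 1, 17: 2, 10: 1, 7: 1, 8: 1, 4: 1, 6: 1, 2: 1}
Mode: [17]

Mean=89/9, Median=8, Mode=17


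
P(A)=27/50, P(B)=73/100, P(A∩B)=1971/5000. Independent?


P(A)×P(B) = 1971/5000
P(A∩B) = 1971/5000
Equal ✓ → Independent

Yes, independent


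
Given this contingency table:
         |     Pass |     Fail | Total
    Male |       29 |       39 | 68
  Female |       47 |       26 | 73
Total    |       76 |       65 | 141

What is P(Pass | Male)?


P(Pass | Male) = 29/(29+39) = 29/68

P(Pass|Male) = 29/68 ≈ 42.65%


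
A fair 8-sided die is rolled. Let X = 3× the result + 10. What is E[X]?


E[die] = (1+8)/2 = 9/2
E[X] = 3×9/2 + 10 = 47/2

E[X] = 47/2


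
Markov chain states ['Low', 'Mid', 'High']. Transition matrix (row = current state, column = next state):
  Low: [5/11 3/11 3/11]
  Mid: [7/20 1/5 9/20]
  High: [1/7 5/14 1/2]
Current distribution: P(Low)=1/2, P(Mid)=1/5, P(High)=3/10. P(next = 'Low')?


P(next=Low) = Σᵢ P(now=i)×P(i→Low)
= 1/2×5/11 + 1/5×7/20 + 3/10×1/7
= 5/22 + 7/100 + 3/70 = 2619/7700

P = 2619/7700 ≈ 0.3401


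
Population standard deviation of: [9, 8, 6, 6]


Mean = 29/4
  (9-29/4)²=49/16
  (8-29/4)²=9/16
  (6-29/4)²=25/16
  (6-29/4)²=25/16
Σ(x-μ)² = 27/4
σ² = (27/4)/4 = 27/16

σ = √(27/16) ≈ 1.2990


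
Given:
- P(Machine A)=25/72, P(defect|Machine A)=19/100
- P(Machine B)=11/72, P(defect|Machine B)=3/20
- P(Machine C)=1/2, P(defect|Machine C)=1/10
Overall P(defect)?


P(B) = Σ P(B|Aᵢ)×P(Aᵢ)
  19/100×25/72 = 19/288
  3/20×11/72 = 11/480
  1/10×1/2 = 1/20
Sum = 5/36

P(defect) = 5/36 ≈ 13.89%


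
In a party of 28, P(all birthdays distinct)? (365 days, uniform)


P(all different) = Π(365-i)/365 for i=0..27
= (365/365)×(364/365)×...×(338/365)
= 0.345539

P ≈ 0.3455 ≈ 34.55%


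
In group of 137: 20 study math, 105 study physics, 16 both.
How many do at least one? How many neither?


|A∪B| = 20+105-16 = 109
Neither = 137-109 = 28

At least one: 109; Neither: 28


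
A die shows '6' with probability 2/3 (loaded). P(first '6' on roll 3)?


Geometric: P(X=3) = (1-p)^(k-1)×p = (1/3)^2×2/3 = 2/27

P(X=3) = 2/27 ≈ 7.41%


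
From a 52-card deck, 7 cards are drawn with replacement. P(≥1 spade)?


P(not a spade) = 39/52 = 3/4
P(none in 7 draws) = (3/4)^7 = 2187/16384
P(≥1 spade) = 1 - 2187/16384 = 14197/16384

P = 14197/16384 ≈ 86.65%


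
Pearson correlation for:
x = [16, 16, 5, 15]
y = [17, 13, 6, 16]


n=4, Σx=52, Σy=52, Σxy=750, Σx²=762, Σy²=750
r = (4×750 - 52×52)/√((4×762 - 52²)(4×750 - 52²))
= 296/√(344×296) = 296/√101824 ≈ 296/319.0987 ≈ 0.9276

r ≈ 0.9276


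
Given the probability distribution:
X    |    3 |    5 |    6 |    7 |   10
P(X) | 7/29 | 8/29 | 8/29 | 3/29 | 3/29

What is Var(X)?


E[X] = 160/29
E[X²] = 998/29
Var(X) = E[X²] - (E[X])² = 998/29 - 25600/841 = 3342/841

Var(X) = 3342/841 ≈ 3.9738


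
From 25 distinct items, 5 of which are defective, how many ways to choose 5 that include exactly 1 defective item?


Choose 1 of the 5 defective items and 4 of the other 20 items:
C(5,1)×C(20,4) = 5×4845 = 24225

24225


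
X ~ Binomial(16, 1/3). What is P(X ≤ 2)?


P(X ≤ 2) = Σ P(X=i) for i=0..2
P(X=0) = 65536/43046721
P(X=1) = 524288/43046721
P(X=2) = 655360/14348907
Sum = 851968/14348907

P(X ≤ 2) = 851968/14348907 ≈ 5.94%


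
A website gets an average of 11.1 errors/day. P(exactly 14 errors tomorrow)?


Poisson(λ=11.1): P(X=14) = e^(-λ)×λ^k/k!
= e^(-11.1) × 11.1^14 / 14!
≈ 1.511232382e-05 × 4.31044098048e+14 / 87178291200 ≈ 0.074721

P(X=14) ≈ 0.074721 ≈ 7.47%


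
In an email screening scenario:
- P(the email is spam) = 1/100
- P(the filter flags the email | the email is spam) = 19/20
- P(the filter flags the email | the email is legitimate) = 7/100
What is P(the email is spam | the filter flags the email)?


Using Bayes' theorem:
P(A|B) = P(B|A)·P(A) / P(B)

P(the filter flags the email) = 19/20 × 1/100 + 7/100 × 99/100
= 19/2000 + 693/10000 = 197/2500

P(the email is spam|the filter flags the email) = (19/2000) / (197/2500) = 95/788

P(the email is spam|the filter flags the email) = 95/788 ≈ 12.06%


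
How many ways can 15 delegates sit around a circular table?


Circular arrangements of 15 distinct objects: fix one position to break rotational symmetry.
(n-1)! = 14! = 87178291200

87178291200


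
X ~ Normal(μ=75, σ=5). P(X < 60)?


z = (60-75)/5 = -3.0
P(Z < -3.0) = 0.0013

P(X < 60) ≈ 0.0013


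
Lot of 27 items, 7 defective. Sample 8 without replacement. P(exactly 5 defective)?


Hypergeometric: C(7,5)×C(20,3)/C(27,8)
= 21×1140/2220075 = 532/49335

P(X=5) = 532/49335 ≈ 1.08%


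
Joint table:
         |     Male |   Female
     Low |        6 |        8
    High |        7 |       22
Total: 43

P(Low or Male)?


P(Low∨Male) = P(Low) + P(Male) - P(Low∧Male)
= (14 + 13 - 6)/43 = 21/43

P = 21/43 ≈ 48.84%


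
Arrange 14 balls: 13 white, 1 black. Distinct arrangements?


14!/(13!×1!) = 14

14


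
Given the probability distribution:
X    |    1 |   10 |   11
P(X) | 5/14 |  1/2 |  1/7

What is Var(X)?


E[X] = 97/14
E[X²] = 947/14
Var(X) = E[X²] - (E[X])² = 947/14 - 9409/196 = 3849/196

Var(X) = 3849/196 ≈ 19.6378


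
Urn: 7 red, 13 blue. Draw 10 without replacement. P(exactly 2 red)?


Hypergeometric: C(7,2)×C(13,8)/C(20,10)
= 21×1287/184756 = 189/1292

P(X=2) = 189/1292 ≈ 14.63%


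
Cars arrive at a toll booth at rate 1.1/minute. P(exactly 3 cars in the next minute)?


Poisson(λ=1.1): P(X=3) = e^(-λ)×λ^k/k!
= e^(-1.1) × 1.1^3 / 3!
≈ 0.3328710837 × 1.331 / 6 ≈ 0.073842

P(X=3) ≈ 0.073842 ≈ 7.38%


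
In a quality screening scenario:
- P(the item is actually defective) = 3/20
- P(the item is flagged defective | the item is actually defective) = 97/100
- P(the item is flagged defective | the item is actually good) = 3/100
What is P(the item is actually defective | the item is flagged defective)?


Using Bayes' theorem:
P(A|B) = P(B|A)·P(A) / P(B)

P(the item is flagged defective) = 97/100 × 3/20 + 3/100 × 17/20
= 291/2000 + 51/2000 = 171/1000

P(the item is actually defective|the item is flagged defective) = (291/2000) / (171/1000) = 97/114

P(the item is actually defective|the item is flagged defective) = 97/114 ≈ 85.09%


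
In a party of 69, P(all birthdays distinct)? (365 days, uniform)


P(all different) = Π(365-i)/365 for i=0..68
= (365/365)×(364/365)×...×(297/365)
= 0.001036

P ≈ 0.0010 ≈ 0.10%


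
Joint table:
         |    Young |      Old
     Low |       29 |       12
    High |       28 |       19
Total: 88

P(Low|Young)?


P(Low|Young) = 29/(29+28) = 29/57

P = 29/57 ≈ 50.88%


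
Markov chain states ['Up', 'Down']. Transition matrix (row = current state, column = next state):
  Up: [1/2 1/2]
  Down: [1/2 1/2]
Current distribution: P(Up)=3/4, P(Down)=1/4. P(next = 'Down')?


P(next=Down) = Σᵢ P(now=i)×P(i→Down)
= 3/4×1/2 + 1/4×1/2
= 3/8 + 1/8 = 1/2

P = 1/2 ≈ 0.5000


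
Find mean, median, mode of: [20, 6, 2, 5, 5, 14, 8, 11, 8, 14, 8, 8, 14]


Sorted: [2, 5, 5, 6, 8, 8, 8, 8, 11, 14, 14, 14, 20]
Mean = 123/13
Median = 8
Freq: {20: 1, 6: 1, 2: 1, 5: 2, 14: 3, 8: 4, 11: 1}
Mode: [8]

Mean=123/13, Median=8, Mode=8


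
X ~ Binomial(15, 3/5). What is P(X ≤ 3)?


P(X ≤ 3) = Σ P(X=i) for i=0..3
P(X=0) = 32768/30517578125
P(X=1) = 147456/6103515625
P(X=2) = 1548288/6103515625
P(X=3) = 10063872/6103515625
Sum = 58830848/30517578125

P(X ≤ 3) = 58830848/30517578125 ≈ 0.19%


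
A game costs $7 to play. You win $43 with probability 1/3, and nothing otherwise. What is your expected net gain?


E[gain] = (43-7)×1/3 + (-7)×2/3
= 12 - 14/3 = 22/3

Expected net gain = $22/3 ≈ $7.33


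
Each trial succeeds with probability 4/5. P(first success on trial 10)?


Geometric: P(X=10) = (1-p)^(k-1)×p = (1/5)^9×4/5 = 4/9765625

P(X=10) = 4/9765625 ≈ 0.00%


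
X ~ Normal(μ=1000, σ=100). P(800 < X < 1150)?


z₁=(800-1000)/100=-2.0, z₂=(1150-1000)/100=1.5
P = Φ(1.5) - Φ(-2.0) = 0.933193 - 0.022750 = 0.910443 ≈ 0.9104

P(800 < X < 1150) ≈ 0.9104


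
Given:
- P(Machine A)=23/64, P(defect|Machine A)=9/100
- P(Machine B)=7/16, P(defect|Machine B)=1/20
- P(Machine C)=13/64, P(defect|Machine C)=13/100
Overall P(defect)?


P(B) = Σ P(B|Aᵢ)×P(Aᵢ)
  9/100×23/64 = 207/6400
  1/20×7/16 = 7/320
  13/100×13/64 = 169/6400
Sum = 129/1600

P(defect) = 129/1600 ≈ 8.06%


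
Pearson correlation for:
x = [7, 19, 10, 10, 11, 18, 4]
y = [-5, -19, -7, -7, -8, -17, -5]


n=7, Σx=79, Σy=-68, Σxy=-950, Σx²=1071, Σy²=862
r = (7×(-950) - 79×(-68))/√((7×1071 - 79²)(7×862 - (-68)²))
= -1278/√(1256×1410) = -1278/√1770960 ≈ -1278/1330.7742 ≈ -0.9603

r ≈ -0.9603


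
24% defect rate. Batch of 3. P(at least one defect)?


P(all good) = (19/25)^3 = 6859/15625
P(≥1 defect) = 8766/15625

P = 8766/15625 ≈ 56.10%


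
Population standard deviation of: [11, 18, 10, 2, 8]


Mean = 49/5
  (11-49/5)²=36/25
  (18-49/5)²=1681/25
  (10-49/5)²=1/25
  (2-49/5)²=1521/25
  (8-49/5)²=81/25
Σ(x-μ)² = 664/5
σ² = (664/5)/5 = 664/25

σ = √(664/25) ≈ 5.1536


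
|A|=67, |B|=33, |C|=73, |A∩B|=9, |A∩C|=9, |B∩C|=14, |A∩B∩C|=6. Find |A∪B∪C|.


|A∪B∪C| = 67+33+73-9-9-14+6 = 147

|A∪B∪C| = 147


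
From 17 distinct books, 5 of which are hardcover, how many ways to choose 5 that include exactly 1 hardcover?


Choose 1 of the 5 hardcovers and 4 of the other 12 books:
C(5,1)×C(12,4) = 5×495 = 2475

2475


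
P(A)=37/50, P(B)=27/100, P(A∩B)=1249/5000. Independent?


P(A)×P(B) = 999/5000
P(A∩B) = 1249/5000
Not equal → NOT independent

No, not independent


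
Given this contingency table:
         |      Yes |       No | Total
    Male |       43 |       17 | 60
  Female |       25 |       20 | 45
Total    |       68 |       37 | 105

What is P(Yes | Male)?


P(Yes | Male) = 43/(43+17) = 43/60

P(Yes|Male) = 43/60 ≈ 71.67%


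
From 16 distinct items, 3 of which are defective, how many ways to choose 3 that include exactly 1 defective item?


Choose 1 of the 3 defective items and 2 of the other 13 items:
C(3,1)×C(13,2) = 3×78 = 234

234


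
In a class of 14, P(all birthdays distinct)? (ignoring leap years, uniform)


P(all different) = Π(365-i)/365 for i=0..13
= (365/365)×(364/365)×...×(352/365)
= 0.776897

P ≈ 0.7769 ≈ 77.69%


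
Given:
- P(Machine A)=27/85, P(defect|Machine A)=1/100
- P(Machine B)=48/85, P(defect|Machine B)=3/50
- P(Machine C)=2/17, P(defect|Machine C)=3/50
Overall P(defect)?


P(B) = Σ P(B|Aᵢ)×P(Aᵢ)
  1/100×27/85 = 27/8500
  3/50×48/85 = 72/2125
  3/50×2/17 = 3/425
Sum = 3/68

P(defect) = 3/68 ≈ 4.41%


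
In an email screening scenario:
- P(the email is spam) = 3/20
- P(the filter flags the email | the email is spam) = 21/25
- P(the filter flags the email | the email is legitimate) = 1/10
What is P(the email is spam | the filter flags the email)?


Using Bayes' theorem:
P(A|B) = P(B|A)·P(A) / P(B)

P(the filter flags the email) = 21/25 × 3/20 + 1/10 × 17/20
= 63/500 + 17/200 = 211/1000

P(the email is spam|the filter flags the email) = (63/500) / (211/1000) = 126/211

P(the email is spam|the filter flags the email) = 126/211 ≈ 59.72%


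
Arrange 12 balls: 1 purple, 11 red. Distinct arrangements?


12!/(1!×11!) = 12

12


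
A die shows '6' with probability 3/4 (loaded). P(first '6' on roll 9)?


Geometric: P(X=9) = (1-p)^(k-1)×p = (1/4)^8×3/4 = 3/262144

P(X=9) = 3/262144 ≈ 0.00%


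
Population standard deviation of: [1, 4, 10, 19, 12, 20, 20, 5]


Mean = 91/8
  (1-91/8)²=6889/64
  (4-91/8)²=3481/64
  (10-91/8)²=121/64
  (19-91/8)²=3721/64
  (12-91/8)²=25/64
  (20-91/8)²=4761/64
  (20-91/8)²=4761/64
  (5-91/8)²=2601/64
Σ(x-μ)² = 3295/8
σ² = (3295/8)/8 = 3295/64

σ = √(3295/64) ≈ 7.1753


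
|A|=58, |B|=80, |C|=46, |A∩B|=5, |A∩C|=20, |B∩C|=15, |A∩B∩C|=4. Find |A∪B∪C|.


|A∪B∪C| = 58+80+46-5-20-15+4 = 148

|A∪B∪C| = 148


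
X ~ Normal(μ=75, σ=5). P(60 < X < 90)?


z₁=(60-75)/5=-3.0, z₂=(90-75)/5=3.0
P = Φ(3.0) - Φ(-3.0) = 0.998650 - 0.001350 = 0.997300 ≈ 0.9973

P(60 < X < 90) ≈ 0.9973


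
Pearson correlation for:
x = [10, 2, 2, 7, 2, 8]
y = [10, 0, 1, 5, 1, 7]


n=6, Σx=31, Σy=24, Σxy=195, Σx²=225, Σy²=176
r = (6×195 - 31×24)/√((6×225 - 31²)(6×176 - 24²))
= 426/√(389×480) = 426/√186720 ≈ 426/432.1111 ≈ 0.9859

r ≈ 0.9859


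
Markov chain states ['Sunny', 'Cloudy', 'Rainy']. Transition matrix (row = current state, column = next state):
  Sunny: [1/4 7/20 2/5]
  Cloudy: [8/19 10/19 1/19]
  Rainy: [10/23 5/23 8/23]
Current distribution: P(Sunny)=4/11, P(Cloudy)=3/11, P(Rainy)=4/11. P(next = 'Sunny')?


P(next=Sunny) = Σᵢ P(now=i)×P(i→Sunny)
= 4/11×1/4 + 3/11×8/19 + 4/11×10/23
= 1/11 + 24/209 + 40/253 = 159/437

P = 159/437 ≈ 0.3638


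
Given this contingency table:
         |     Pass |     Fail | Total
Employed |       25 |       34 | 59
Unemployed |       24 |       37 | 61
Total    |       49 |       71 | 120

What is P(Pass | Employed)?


P(Pass | Employed) = 25/(25+34) = 25/59

P(Pass|Employed) = 25/59 ≈ 42.37%


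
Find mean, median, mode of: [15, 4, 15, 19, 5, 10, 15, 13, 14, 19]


Sorted: [4, 5, 10, 13, 14, 15, 15, 15, 19, 19]
Mean = 129/10
Median = 29/2
Freq: {15: 3, 4: 1, 19: 2, 5: 1, 10: 1, 13: 1, 14: 1}
Mode: [15]

Mean=129/10, Median=29/2, Mode=15


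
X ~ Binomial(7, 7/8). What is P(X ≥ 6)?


P(X ≥ 6) = Σ P(X=i) for i=6..7
P(X=6) = 823543/2097152
P(X=7) = 823543/2097152
Sum = 823543/1048576

P(X ≥ 6) = 823543/1048576 ≈ 78.54%


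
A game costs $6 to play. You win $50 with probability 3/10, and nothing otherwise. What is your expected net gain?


E[gain] = (50-6)×3/10 + (-6)×7/10
= 66/5 - 21/5 = 9

Expected net gain = $9 ≈ $9.00


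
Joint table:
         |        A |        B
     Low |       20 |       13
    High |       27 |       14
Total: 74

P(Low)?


P(Low) = (20+13)/74 = 33/74

P(Low) = 33/74 ≈ 44.59%


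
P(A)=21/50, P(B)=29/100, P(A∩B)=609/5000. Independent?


P(A)×P(B) = 609/5000
P(A∩B) = 609/5000
Equal ✓ → Independent

Yes, independent


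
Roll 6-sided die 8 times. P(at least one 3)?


P(no 3)^8 = (5/6)^8 = 390625/1679616
P(≥1) = 1 - 390625/1679616 = 1288991/1679616

P = 1288991/1679616 ≈ 76.74%


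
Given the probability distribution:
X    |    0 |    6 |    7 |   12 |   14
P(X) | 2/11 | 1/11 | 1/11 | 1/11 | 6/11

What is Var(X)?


E[X] = 109/11
E[X²] = 1405/11
Var(X) = E[X²] - (E[X])² = 1405/11 - 11881/121 = 3574/121

Var(X) = 3574/121 ≈ 29.5372


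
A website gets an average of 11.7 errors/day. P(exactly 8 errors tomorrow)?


Poisson(λ=11.7): P(X=8) = e^(-λ)×λ^k/k!
= e^(-11.7) × 11.7^8 / 8!
≈ 8.293819161e-06 × 351145327.58 / 40320 ≈ 0.072231

P(X=8) ≈ 0.072231 ≈ 7.22%


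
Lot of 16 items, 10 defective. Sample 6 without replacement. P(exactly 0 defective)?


Hypergeometric: C(10,0)×C(6,6)/C(16,6)
= 1×1/8008 = 1/8008

P(X=0) = 1/8008 ≈ 0.01%


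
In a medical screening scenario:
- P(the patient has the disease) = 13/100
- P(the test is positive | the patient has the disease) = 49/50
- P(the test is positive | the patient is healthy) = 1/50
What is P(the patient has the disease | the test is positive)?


Using Bayes' theorem:
P(A|B) = P(B|A)·P(A) / P(B)

P(the test is positive) = 49/50 × 13/100 + 1/50 × 87/100
= 637/5000 + 87/5000 = 181/1250

P(the patient has the disease|the test is positive) = (637/5000) / (181/1250) = 637/724

P(the patient has the disease|the test is positive) = 637/724 ≈ 87.98%


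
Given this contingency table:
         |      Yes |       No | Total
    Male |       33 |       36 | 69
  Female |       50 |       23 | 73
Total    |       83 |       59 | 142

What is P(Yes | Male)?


P(Yes | Male) = 33/(33+36) = 33/69 = 11/23

P(Yes|Male) = 11/23 ≈ 47.83%


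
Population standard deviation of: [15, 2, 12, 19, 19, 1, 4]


Mean = 72/7
  (15-72/7)²=1089/49
  (2-72/7)²=3364/49
  (12-72/7)²=144/49
  (19-72/7)²=3721/49
  (19-72/7)²=3721/49
  (1-72/7)²=4225/49
  (4-72/7)²=1936/49
Σ(x-μ)² = 2600/7
σ² = (2600/7)/7 = 2600/49

σ = √(2600/49) ≈ 7.2843


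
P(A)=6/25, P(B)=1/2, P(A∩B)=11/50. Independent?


P(A)×P(B) = 3/25
P(A∩B) = 11/50
Not equal → NOT independent

No, not independent


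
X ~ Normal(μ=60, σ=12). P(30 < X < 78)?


z₁=(30-60)/12=-2.5, z₂=(78-60)/12=1.5
P = Φ(1.5) - Φ(-2.5) = 0.933193 - 0.006210 = 0.926983 ≈ 0.9270

P(30 < X < 78) ≈ 0.9270


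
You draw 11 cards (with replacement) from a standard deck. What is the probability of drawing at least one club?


P(not a club) = 39/52 = 3/4
P(none in 11 draws) = (3/4)^11 = 177147/4194304
P(≥1 club) = 1 - 177147/4194304 = 4017157/4194304

P = 4017157/4194304 ≈ 95.78%


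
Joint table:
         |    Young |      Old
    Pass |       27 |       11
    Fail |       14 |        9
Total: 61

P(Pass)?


P(Pass) = (27+11)/61 = 38/61

P(Pass) = 38/61 ≈ 62.30%


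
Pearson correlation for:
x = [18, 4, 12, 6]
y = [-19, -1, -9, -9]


n=4, Σx=40, Σy=-38, Σxy=-508, Σx²=520, Σy²=524
r = (4×(-508) - 40×(-38))/√((4×520 - 40²)(4×524 - (-38)²))
= -512/√(480×652) = -512/√312960 ≈ -512/559.4283 ≈ -0.9152

r ≈ -0.9152


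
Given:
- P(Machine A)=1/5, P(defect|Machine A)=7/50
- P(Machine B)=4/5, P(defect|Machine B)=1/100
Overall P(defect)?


P(B) = Σ P(B|Aᵢ)×P(Aᵢ)
  7/50×1/5 = 7/250
  1/100×4/5 = 1/125
Sum = 9/250

P(defect) = 9/250 ≈ 3.60%


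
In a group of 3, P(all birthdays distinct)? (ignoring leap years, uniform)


P(all different) = Π(365-i)/365 for i=0..2
= (365/365)×(364/365)×...×(363/365)
= 0.991796

P ≈ 0.9918 ≈ 99.18%


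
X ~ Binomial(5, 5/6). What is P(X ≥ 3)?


P(X ≥ 3) = Σ P(X=i) for i=3..5
P(X=3) = 625/3888
P(X=4) = 3125/7776
P(X=5) = 3125/7776
Sum = 625/648

P(X ≥ 3) = 625/648 ≈ 96.45%


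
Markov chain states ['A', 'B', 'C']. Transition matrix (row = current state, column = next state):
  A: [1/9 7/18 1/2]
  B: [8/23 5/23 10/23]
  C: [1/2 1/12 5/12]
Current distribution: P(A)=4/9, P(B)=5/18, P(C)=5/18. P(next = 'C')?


P(next=C) = Σᵢ P(now=i)×P(i→C)
= 4/9×1/2 + 5/18×10/23 + 5/18×5/12
= 2/9 + 25/207 + 25/216 = 2279/4968

P = 2279/4968 ≈ 0.4587


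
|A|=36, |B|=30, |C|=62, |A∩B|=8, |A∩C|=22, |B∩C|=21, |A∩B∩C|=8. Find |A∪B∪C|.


|A∪B∪C| = 36+30+62-8-22-21+8 = 85

|A∪B∪C| = 85


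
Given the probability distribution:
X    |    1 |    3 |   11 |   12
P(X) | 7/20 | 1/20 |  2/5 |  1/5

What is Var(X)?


E[X] = 73/10
E[X²] = 78
Var(X) = E[X²] - (E[X])² = 78 - 5329/100 = 2471/100

Var(X) = 2471/100 ≈ 24.7100


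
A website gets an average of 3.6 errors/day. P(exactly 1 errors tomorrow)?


Poisson(λ=3.6): P(X=1) = e^(-λ)×λ^k/k!
= e^(-3.6) × 3.6^1 / 1!
≈ 0.02732372245 × 3.6 / 1 ≈ 0.098365

P(X=1) ≈ 0.098365 ≈ 9.84%


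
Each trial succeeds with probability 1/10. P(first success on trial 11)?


Geometric: P(X=11) = (1-p)^(k-1)×p = (9/10)^10×1/10 = 3486784401/100000000000

P(X=11) = 3486784401/100000000000 ≈ 3.49%


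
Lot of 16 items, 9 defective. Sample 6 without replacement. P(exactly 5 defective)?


Hypergeometric: C(9,5)×C(7,1)/C(16,6)
= 126×7/8008 = 63/572

P(X=5) = 63/572 ≈ 11.01%


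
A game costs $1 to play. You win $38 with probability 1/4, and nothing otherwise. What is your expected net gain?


E[gain] = (38-1)×1/4 + (-1)×3/4
= 37/4 - 3/4 = 17/2

Expected net gain = $17/2 ≈ $8.50


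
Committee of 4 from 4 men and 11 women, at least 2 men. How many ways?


Count by #men:
  2M,2W: C(4,2)×C(11,2)=330
  3M,1W: C(4,3)×C(11,1)=44
  4M,0W: C(4,4)×C(11,0)=1
Total = 375

375


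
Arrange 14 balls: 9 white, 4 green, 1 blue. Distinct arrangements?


14!/(9!×4!×1!) = 10010

10010


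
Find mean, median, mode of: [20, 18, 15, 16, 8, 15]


Sorted: [8, 15, 15, 16, 18, 20]
Mean = 92/6 = 46/3
Median = 31/2
Freq: {20: 1, 18: 1, 15: 2, 16: 1, 8: 1}
Mode: [15]

Mean=46/3, Median=31/2, Mode=15


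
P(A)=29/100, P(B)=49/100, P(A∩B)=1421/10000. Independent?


P(A)×P(B) = 1421/10000
P(A∩B) = 1421/10000
Equal ✓ → Independent

Yes, independent


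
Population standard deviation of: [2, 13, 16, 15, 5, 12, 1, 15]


Mean = 79/8
  (2-79/8)²=3969/64
  (13-79/8)²=625/64
  (16-79/8)²=2401/64
  (15-79/8)²=1681/64
  (5-79/8)²=1521/64
  (12-79/8)²=289/64
  (1-79/8)²=5041/64
  (15-79/8)²=1681/64
Σ(x-μ)² = 2151/8
σ² = (2151/8)/8 = 2151/64

σ = √(2151/64) ≈ 5.7974


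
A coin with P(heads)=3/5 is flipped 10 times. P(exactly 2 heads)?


Binomial: P(X=2) = C(10,2)×p^2×(1-p)^8
= 45 × 9/25 × 256/390625 = 20736/1953125

P(X=2) = 20736/1953125 ≈ 1.06%


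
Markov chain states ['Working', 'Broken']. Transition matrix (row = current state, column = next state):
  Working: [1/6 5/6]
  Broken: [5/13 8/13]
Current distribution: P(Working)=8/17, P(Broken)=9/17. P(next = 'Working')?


P(next=Working) = Σᵢ P(now=i)×P(i→Working)
= 8/17×1/6 + 9/17×5/13
= 4/51 + 45/221 = 11/39

P = 11/39 ≈ 0.2821


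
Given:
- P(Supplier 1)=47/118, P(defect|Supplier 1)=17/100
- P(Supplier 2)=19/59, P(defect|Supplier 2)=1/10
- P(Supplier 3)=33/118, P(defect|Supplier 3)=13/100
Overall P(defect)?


P(B) = Σ P(B|Aᵢ)×P(Aᵢ)
  17/100×47/118 = 799/11800
  1/10×19/59 = 19/590
  13/100×33/118 = 429/11800
Sum = 201/1475

P(defect) = 201/1475 ≈ 13.63%


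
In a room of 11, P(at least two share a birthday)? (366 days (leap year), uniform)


P(all different) = Π(366-i)/366 for i=0..10
= 0.859219
P(match) = 1 - 0.859219 = 0.140781

P ≈ 0.1408 ≈ 14.08%


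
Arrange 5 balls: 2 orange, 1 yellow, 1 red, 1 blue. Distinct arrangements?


5!/(2!×1!×1!×1!) = 60

60


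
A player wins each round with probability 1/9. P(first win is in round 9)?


Geometric: P(X=9) = (1-p)^(k-1)×p = (8/9)^8×1/9 = 16777216/387420489

P(X=9) = 16777216/387420489 ≈ 4.33%


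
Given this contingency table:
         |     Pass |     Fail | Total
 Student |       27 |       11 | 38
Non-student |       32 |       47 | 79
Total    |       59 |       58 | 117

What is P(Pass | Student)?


P(Pass | Student) = 27/(27+11) = 27/38

P(Pass|Student) = 27/38 ≈ 71.05%


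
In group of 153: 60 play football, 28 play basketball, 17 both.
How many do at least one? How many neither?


|A∪B| = 60+28-17 = 71
Neither = 153-71 = 82

At least one: 71; Neither: 82


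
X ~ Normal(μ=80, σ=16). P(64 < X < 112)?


z₁=(64-80)/16=-1.0, z₂=(112-80)/16=2.0
P = Φ(2.0) - Φ(-1.0) = 0.977250 - 0.158655 = 0.818595 ≈ 0.8186

P(64 < X < 112) ≈ 0.8186


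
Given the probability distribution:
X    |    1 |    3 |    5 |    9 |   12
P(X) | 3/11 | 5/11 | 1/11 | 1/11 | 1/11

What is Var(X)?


E[X] = 4
E[X²] = 298/11
Var(X) = E[X²] - (E[X])² = 298/11 - 16 = 122/11

Var(X) = 122/11 ≈ 11.0909


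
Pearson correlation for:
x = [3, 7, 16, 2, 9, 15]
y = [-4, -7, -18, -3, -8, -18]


n=6, Σx=52, Σy=-58, Σxy=-697, Σx²=624, Σy²=786
r = (6×(-697) - 52×(-58))/√((6×624 - 52²)(6×786 - (-58)²))
= -1166/√(1040×1352) = -1166/√1406080 ≈ -1166/1185.7824 ≈ -0.9833

r ≈ -0.9833


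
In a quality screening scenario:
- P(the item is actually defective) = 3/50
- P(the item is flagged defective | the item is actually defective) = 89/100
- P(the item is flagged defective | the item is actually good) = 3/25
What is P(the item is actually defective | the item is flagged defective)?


Using Bayes' theorem:
P(A|B) = P(B|A)·P(A) / P(B)

P(the item is flagged defective) = 89/100 × 3/50 + 3/25 × 47/50
= 267/5000 + 141/1250 = 831/5000

P(the item is actually defective|the item is flagged defective) = (267/5000) / (831/5000) = 89/277

P(the item is actually defective|the item is flagged defective) = 89/277 ≈ 32.13%


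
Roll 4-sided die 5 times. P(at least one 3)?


P(no 3)^5 = (3/4)^5 = 243/1024
P(≥1) = 1 - 243/1024 = 781/1024

P = 781/1024 ≈ 76.27%


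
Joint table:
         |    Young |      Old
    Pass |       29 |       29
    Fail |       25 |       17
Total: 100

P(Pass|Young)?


P(Pass|Young) = 29/(29+25) = 29/54

P = 29/54 ≈ 53.70%


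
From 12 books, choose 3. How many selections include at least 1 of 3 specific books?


Complement: C(12,3) - C(9,3) = 220 - 84 = 136

136
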